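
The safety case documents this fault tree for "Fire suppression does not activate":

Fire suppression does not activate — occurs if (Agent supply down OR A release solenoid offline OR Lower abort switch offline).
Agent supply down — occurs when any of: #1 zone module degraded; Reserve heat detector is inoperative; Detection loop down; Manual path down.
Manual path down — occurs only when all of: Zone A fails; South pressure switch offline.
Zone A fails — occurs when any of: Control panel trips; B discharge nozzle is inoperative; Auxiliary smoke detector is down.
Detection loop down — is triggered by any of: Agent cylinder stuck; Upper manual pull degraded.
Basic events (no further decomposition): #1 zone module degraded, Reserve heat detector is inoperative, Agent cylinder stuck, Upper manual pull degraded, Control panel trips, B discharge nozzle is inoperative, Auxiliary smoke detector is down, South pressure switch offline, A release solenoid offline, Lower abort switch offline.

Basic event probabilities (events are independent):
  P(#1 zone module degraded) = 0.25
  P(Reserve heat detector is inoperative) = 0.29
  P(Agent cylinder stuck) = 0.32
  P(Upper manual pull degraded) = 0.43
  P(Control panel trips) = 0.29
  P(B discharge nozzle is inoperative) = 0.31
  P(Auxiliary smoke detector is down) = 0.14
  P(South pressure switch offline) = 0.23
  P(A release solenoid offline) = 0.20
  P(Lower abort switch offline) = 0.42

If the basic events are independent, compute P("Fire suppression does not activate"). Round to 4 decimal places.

P(Detection loop down) [OR] = 1 − (1−0.32) × (1−0.43) = 0.612400
P(Zone A fails) [OR] = 1 − (1−0.29) × (1−0.31) × (1−0.14) = 0.578686
P(Manual path down) [AND] = 0.578686 × 0.23 = 0.133098
P(Agent supply down) [OR] = 1 − (1−0.25) × (1−0.29) × (1−0.612400) × (1−0.133098) = 0.821074
P(Fire suppression does not activate) [OR] = 1 − (1−0.821074) × (1−0.20) × (1−0.42) = 0.916978
Rounded to 4 decimal places: P(Fire suppression does not activate) ≈ 0.9170.

0.9170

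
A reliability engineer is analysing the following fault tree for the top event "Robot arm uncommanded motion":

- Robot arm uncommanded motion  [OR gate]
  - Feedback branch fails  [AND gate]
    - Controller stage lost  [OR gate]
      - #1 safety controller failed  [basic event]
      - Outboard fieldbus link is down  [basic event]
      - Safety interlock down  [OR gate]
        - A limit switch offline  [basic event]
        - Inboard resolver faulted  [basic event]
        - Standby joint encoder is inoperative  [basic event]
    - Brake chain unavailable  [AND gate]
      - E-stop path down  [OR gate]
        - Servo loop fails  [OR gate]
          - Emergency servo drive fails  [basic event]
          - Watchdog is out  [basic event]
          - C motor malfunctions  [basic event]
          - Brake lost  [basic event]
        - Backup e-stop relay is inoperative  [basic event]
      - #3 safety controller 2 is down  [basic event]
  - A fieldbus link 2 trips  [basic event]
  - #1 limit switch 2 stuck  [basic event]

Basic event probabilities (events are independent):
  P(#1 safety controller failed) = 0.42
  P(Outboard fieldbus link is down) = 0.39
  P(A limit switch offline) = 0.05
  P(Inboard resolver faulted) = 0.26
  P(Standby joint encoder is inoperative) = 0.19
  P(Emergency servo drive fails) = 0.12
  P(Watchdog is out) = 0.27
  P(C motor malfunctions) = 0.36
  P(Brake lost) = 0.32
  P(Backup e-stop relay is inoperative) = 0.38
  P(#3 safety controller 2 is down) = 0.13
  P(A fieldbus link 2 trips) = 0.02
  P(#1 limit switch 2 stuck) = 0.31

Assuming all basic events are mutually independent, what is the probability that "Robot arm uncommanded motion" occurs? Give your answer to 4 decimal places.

0.3818

P(Safety interlock down) [OR] = 1 − (1−0.05) × (1−0.26) × (1−0.19) = 0.430570
P(Controller stage lost) [OR] = 1 − (1−0.42) × (1−0.39) × (1−0.430570) = 0.798536
P(Servo loop fails) [OR] = 1 − (1−0.12) × (1−0.27) × (1−0.36) × (1−0.32) = 0.720428
P(E-stop path down) [OR] = 1 − (1−0.720428) × (1−0.38) = 0.826665
P(Brake chain unavailable) [AND] = 0.826665 × 0.13 = 0.107466
P(Feedback branch fails) [AND] = 0.798536 × 0.107466 = 0.085815
P(Robot arm uncommanded motion) [OR] = 1 − (1−0.085815) × (1−0.02) × (1−0.31) = 0.381828
Rounded to 4 decimal places: P(Robot arm uncommanded motion) ≈ 0.3818.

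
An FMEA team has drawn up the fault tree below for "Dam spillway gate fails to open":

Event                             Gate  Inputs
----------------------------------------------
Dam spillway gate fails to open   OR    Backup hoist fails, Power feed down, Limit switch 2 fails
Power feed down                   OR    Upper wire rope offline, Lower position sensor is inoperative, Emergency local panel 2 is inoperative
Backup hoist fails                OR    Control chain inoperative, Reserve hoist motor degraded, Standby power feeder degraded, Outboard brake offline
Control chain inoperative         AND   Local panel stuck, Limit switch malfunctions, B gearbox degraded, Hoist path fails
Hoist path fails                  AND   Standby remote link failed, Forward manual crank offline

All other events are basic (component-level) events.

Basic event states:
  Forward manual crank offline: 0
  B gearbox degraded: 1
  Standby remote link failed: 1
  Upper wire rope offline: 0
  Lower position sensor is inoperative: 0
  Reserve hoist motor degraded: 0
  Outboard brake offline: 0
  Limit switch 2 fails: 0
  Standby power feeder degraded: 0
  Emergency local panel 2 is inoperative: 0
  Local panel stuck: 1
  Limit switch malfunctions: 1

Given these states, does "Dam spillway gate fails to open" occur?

No

Hoist path fails [AND]: Standby remote link failed=occurs, Forward manual crank offline=not → not all inputs occur → does not occur.
Control chain inoperative [AND]: Local panel stuck=occurs, Limit switch malfunctions=occurs, B gearbox degraded=occurs, Hoist path fails=not → not all inputs occur → does not occur.
Backup hoist fails [OR]: Control chain inoperative=not, Reserve hoist motor degraded=not, Standby power feeder degraded=not, Outboard brake offline=not → no input occurs → does not occur.
Power feed down [OR]: Upper wire rope offline=not, Lower position sensor is inoperative=not, Emergency local panel 2 is inoperative=not → no input occurs → does not occur.
Dam spillway gate fails to open [OR]: Backup hoist fails=not, Power feed down=not, Limit switch 2 fails=not → no input occurs → does not occur.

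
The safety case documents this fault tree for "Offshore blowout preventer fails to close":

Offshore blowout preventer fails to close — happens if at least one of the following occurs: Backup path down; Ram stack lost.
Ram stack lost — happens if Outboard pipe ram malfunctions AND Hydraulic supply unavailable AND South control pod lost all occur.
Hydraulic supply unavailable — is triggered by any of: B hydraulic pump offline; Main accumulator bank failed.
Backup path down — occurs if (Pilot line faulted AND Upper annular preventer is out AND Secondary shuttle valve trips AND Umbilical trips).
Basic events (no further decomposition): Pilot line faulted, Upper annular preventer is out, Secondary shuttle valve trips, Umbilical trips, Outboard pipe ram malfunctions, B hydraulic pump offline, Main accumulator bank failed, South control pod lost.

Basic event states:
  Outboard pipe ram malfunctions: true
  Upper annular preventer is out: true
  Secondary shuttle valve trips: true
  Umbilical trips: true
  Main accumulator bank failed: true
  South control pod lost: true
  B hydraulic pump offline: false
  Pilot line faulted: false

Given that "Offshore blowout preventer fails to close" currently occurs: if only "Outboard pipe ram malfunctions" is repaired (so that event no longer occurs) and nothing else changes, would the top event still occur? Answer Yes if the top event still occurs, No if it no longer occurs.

No

Counterfactual: set "Outboard pipe ram malfunctions" to not occurred.
Backup path down [AND]: Pilot line faulted=not, Upper annular preventer is out=occurs, Secondary shuttle valve trips=occurs, Umbilical trips=occurs → not all inputs occur → does not occur.
Hydraulic supply unavailable [OR]: B hydraulic pump offline=not, Main accumulator bank failed=occurs → at least one input occurs → occurs.
Ram stack lost [AND]: Outboard pipe ram malfunctions=not, Hydraulic supply unavailable=occurs, South control pod lost=occurs → not all inputs occur → does not occur.
Offshore blowout preventer fails to close [OR]: Backup path down=not, Ram stack lost=not → no input occurs → does not occur.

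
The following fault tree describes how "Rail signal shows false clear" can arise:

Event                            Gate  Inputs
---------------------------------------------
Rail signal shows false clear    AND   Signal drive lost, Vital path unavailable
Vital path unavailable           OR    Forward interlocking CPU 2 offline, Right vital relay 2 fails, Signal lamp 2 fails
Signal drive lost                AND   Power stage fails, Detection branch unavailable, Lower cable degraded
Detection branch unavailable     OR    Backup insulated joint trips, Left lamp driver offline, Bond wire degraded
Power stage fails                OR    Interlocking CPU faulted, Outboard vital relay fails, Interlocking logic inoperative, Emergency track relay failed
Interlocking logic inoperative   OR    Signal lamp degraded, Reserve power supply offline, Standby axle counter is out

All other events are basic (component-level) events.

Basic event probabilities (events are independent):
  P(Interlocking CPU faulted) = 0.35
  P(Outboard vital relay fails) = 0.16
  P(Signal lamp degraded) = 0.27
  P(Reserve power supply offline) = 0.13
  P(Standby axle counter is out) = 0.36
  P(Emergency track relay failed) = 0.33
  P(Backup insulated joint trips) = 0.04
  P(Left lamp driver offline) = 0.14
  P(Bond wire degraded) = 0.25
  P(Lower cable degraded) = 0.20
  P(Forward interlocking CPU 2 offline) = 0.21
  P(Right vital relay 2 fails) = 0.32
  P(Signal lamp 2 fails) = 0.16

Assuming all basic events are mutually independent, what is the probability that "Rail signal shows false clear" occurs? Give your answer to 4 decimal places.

P(Interlocking logic inoperative) [OR] = 1 − (1−0.27) × (1−0.13) × (1−0.36) = 0.593536
P(Power stage fails) [OR] = 1 − (1−0.35) × (1−0.16) × (1−0.593536) × (1−0.33) = 0.851307
P(Detection branch unavailable) [OR] = 1 − (1−0.04) × (1−0.14) × (1−0.25) = 0.380800
P(Signal drive lost) [AND] = 0.851307 × 0.380800 × 0.20 = 0.064836
P(Vital path unavailable) [OR] = 1 − (1−0.21) × (1−0.32) × (1−0.16) = 0.548752
P(Rail signal shows false clear) [AND] = 0.064836 × 0.548752 = 0.035579
Rounded to 4 decimal places: P(Rail signal shows false clear) ≈ 0.0356.

0.0356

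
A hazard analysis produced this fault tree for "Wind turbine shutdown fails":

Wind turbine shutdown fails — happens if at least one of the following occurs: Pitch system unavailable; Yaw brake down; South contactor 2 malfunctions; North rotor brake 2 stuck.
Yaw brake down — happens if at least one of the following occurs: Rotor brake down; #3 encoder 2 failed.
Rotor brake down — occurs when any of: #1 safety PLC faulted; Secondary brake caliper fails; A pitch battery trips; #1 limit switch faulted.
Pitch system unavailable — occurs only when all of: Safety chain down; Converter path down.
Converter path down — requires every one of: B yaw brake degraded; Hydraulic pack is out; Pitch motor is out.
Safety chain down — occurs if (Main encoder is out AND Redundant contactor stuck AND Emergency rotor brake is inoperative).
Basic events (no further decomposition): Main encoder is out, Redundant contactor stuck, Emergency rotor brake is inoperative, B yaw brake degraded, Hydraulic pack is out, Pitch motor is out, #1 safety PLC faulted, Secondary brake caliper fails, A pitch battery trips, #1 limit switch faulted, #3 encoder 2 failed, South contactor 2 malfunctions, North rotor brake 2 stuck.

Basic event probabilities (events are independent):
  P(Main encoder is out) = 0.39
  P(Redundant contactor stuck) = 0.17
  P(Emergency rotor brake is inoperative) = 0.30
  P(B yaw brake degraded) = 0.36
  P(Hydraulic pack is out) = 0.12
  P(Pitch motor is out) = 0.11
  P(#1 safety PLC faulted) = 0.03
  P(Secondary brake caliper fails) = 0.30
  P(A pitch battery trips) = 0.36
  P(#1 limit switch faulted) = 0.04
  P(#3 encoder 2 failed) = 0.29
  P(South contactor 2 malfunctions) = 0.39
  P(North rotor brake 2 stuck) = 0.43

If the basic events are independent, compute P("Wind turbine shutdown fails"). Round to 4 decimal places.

0.8970

P(Safety chain down) [AND] = 0.39 × 0.17 × 0.30 = 0.019890
P(Converter path down) [AND] = 0.36 × 0.12 × 0.11 = 0.004752
P(Pitch system unavailable) [AND] = 0.019890 × 0.004752 = 0.000095
P(Rotor brake down) [OR] = 1 − (1−0.03) × (1−0.30) × (1−0.36) × (1−0.04) = 0.582822
P(Yaw brake down) [OR] = 1 − (1−0.582822) × (1−0.29) = 0.703804
P(Wind turbine shutdown fails) [OR] = 1 − (1−0.000095) × (1−0.703804) × (1−0.39) × (1−0.43) = 0.897022
Rounded to 4 decimal places: P(Wind turbine shutdown fails) ≈ 0.8970.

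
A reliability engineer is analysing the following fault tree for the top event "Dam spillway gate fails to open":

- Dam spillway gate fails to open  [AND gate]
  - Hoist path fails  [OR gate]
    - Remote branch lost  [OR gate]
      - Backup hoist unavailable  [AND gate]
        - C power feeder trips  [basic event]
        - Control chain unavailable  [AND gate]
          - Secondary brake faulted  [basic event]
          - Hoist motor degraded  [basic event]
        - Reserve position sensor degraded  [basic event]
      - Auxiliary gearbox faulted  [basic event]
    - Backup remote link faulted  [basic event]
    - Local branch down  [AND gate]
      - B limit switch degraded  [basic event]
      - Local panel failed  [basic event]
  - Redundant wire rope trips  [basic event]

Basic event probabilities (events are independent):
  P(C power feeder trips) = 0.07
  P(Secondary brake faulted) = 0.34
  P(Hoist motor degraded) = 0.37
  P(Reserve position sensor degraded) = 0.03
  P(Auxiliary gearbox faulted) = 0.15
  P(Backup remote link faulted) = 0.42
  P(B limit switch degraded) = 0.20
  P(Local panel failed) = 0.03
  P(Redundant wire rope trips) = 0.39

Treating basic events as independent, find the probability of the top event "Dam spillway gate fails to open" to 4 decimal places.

0.1989

P(Control chain unavailable) [AND] = 0.34 × 0.37 = 0.125800
P(Backup hoist unavailable) [AND] = 0.07 × 0.125800 × 0.03 = 0.000264
P(Remote branch lost) [OR] = 1 − (1−0.000264) × (1−0.15) = 0.150224
P(Local branch down) [AND] = 0.20 × 0.03 = 0.006000
P(Hoist path fails) [OR] = 1 − (1−0.150224) × (1−0.42) × (1−0.006000) = 0.510087
P(Dam spillway gate fails to open) [AND] = 0.510087 × 0.39 = 0.198934
Rounded to 4 decimal places: P(Dam spillway gate fails to open) ≈ 0.1989.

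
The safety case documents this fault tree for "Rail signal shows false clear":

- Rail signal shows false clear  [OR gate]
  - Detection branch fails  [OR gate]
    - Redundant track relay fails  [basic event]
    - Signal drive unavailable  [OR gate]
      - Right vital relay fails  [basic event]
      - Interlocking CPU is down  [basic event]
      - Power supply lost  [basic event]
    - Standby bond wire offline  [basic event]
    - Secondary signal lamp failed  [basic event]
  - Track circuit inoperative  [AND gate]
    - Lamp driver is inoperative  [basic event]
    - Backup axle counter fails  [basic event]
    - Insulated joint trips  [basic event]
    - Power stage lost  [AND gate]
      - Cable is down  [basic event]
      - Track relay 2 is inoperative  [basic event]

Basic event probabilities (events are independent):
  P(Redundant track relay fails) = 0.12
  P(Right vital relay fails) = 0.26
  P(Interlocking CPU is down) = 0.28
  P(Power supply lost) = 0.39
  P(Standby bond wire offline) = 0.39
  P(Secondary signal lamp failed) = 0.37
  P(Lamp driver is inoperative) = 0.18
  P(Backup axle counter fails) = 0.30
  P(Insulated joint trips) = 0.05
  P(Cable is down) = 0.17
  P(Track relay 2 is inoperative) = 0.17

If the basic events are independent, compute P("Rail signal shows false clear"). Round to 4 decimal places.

0.8901

P(Signal drive unavailable) [OR] = 1 − (1−0.26) × (1−0.28) × (1−0.39) = 0.674992
P(Detection branch fails) [OR] = 1 − (1−0.12) × (1−0.674992) × (1−0.39) × (1−0.37) = 0.890087
P(Power stage lost) [AND] = 0.17 × 0.17 = 0.028900
P(Track circuit inoperative) [AND] = 0.18 × 0.30 × 0.05 × 0.028900 = 0.000078
P(Rail signal shows false clear) [OR] = 1 − (1−0.890087) × (1−0.000078) = 0.890096
Rounded to 4 decimal places: P(Rail signal shows false clear) ≈ 0.8901.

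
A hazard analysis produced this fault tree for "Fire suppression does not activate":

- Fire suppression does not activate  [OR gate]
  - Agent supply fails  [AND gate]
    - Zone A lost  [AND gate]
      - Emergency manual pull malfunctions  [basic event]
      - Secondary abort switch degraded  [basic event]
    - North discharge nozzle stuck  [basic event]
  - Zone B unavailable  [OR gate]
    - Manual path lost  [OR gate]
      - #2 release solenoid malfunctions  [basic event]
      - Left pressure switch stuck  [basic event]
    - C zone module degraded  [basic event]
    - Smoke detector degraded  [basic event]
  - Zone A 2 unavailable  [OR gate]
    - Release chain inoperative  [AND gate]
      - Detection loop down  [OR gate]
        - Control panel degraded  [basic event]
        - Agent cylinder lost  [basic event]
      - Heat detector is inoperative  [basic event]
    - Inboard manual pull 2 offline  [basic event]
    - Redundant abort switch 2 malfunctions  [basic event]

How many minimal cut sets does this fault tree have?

Zone A lost [AND]: one cut set from each child combined → 1 × 1 = 1 cut set(s).
Agent supply fails [AND]: one cut set from each child combined → 1 × 1 = 1 cut set(s).
Manual path lost [OR]: union of children's cut sets → 2 cut set(s).
Zone B unavailable [OR]: union of children's cut sets → 4 cut set(s).
Detection loop down [OR]: union of children's cut sets → 2 cut set(s).
Release chain inoperative [AND]: one cut set from each child combined → 2 × 1 = 2 cut set(s).
Zone A 2 unavailable [OR]: union of children's cut sets → 4 cut set(s).
Fire suppression does not activate [OR]: union of children's cut sets → 9 cut set(s).
Minimal cut sets: {Emergency manual pull malfunctions, North discharge nozzle stuck, Secondary abort switch degraded}; {#2 release solenoid malfunctions}; {Left pressure switch stuck}; {C zone module degraded}; {Smoke detector degraded}; {Control panel degraded, Heat detector is inoperative}; {Agent cylinder lost, Heat detector is inoperative}; {Inboard manual pull 2 offline}; {Redundant abort switch 2 malfunctions}.

9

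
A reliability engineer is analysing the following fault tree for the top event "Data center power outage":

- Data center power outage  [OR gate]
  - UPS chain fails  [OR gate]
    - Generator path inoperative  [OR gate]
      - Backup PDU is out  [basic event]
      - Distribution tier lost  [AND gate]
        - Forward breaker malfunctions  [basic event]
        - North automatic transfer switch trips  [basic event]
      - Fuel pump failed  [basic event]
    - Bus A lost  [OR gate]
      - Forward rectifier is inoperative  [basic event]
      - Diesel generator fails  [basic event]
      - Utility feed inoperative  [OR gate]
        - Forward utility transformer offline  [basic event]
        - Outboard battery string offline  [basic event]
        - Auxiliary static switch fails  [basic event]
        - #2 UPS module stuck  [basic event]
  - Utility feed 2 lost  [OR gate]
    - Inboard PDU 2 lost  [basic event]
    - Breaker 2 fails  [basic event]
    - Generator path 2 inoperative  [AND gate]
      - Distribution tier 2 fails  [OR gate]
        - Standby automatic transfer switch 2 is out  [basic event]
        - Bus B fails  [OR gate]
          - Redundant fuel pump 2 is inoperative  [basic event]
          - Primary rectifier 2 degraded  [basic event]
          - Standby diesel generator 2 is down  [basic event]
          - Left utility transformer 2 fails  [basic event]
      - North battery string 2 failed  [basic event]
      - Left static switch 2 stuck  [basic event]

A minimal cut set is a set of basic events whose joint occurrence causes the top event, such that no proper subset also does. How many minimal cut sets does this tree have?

Distribution tier lost [AND]: one cut set from each child combined → 1 × 1 = 1 cut set(s).
Generator path inoperative [OR]: union of children's cut sets → 3 cut set(s).
Utility feed inoperative [OR]: union of children's cut sets → 4 cut set(s).
Bus A lost [OR]: union of children's cut sets → 6 cut set(s).
UPS chain fails [OR]: union of children's cut sets → 9 cut set(s).
Bus B fails [OR]: union of children's cut sets → 4 cut set(s).
Distribution tier 2 fails [OR]: union of children's cut sets → 5 cut set(s).
Generator path 2 inoperative [AND]: one cut set from each child combined → 5 × 1 × 1 = 5 cut set(s).
Utility feed 2 lost [OR]: union of children's cut sets → 7 cut set(s).
Data center power outage [OR]: union of children's cut sets → 16 cut set(s).

16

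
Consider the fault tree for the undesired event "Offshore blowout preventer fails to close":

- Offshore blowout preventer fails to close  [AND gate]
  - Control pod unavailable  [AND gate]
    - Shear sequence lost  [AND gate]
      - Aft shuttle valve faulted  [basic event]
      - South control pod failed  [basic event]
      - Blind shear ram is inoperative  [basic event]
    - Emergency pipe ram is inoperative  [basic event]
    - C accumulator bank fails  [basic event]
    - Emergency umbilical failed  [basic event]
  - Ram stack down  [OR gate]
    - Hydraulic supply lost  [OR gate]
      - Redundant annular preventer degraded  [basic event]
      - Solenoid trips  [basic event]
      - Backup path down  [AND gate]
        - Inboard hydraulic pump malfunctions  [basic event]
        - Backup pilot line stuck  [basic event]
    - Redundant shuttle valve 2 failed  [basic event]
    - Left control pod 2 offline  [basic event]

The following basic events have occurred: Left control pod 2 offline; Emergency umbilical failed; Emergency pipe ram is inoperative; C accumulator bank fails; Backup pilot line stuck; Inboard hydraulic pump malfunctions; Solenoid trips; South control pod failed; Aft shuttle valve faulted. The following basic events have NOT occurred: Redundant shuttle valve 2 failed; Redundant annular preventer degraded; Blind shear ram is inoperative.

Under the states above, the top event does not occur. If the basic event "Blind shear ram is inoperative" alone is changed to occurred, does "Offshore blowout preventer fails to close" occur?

Yes

Counterfactual: set "Blind shear ram is inoperative" to occurred.
Shear sequence lost [AND]: Aft shuttle valve faulted=occurs, South control pod failed=occurs, Blind shear ram is inoperative=occurs → all inputs occur → occurs.
Control pod unavailable [AND]: Shear sequence lost=occurs, Emergency pipe ram is inoperative=occurs, C accumulator bank fails=occurs, Emergency umbilical failed=occurs → all inputs occur → occurs.
Backup path down [AND]: Inboard hydraulic pump malfunctions=occurs, Backup pilot line stuck=occurs → all inputs occur → occurs.
Hydraulic supply lost [OR]: Redundant annular preventer degraded=not, Solenoid trips=occurs, Backup path down=occurs → at least one input occurs → occurs.
Ram stack down [OR]: Hydraulic supply lost=occurs, Redundant shuttle valve 2 failed=not, Left control pod 2 offline=occurs → at least one input occurs → occurs.
Offshore blowout preventer fails to close [AND]: Control pod unavailable=occurs, Ram stack down=occurs → all inputs occur → occurs.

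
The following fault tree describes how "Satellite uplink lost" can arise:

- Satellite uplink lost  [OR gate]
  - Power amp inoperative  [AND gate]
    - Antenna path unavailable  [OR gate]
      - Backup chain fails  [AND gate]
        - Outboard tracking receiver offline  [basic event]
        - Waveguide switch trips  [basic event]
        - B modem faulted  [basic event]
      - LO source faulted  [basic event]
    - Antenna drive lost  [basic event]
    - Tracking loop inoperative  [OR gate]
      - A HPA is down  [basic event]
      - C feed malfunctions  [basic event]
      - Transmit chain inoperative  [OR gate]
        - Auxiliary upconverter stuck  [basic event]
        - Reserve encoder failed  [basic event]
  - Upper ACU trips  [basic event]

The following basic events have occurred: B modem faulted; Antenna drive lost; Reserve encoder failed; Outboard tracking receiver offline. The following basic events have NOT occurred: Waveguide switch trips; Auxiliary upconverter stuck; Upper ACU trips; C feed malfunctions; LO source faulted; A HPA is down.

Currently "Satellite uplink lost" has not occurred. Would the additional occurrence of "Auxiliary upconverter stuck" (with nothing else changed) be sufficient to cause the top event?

No

Counterfactual: set "Auxiliary upconverter stuck" to occurred.
Backup chain fails [AND]: Outboard tracking receiver offline=occurs, Waveguide switch trips=not, B modem faulted=occurs → not all inputs occur → does not occur.
Antenna path unavailable [OR]: Backup chain fails=not, LO source faulted=not → no input occurs → does not occur.
Transmit chain inoperative [OR]: Auxiliary upconverter stuck=occurs, Reserve encoder failed=occurs → at least one input occurs → occurs.
Tracking loop inoperative [OR]: A HPA is down=not, C feed malfunctions=not, Transmit chain inoperative=occurs → at least one input occurs → occurs.
Power amp inoperative [AND]: Antenna path unavailable=not, Antenna drive lost=occurs, Tracking loop inoperative=occurs → not all inputs occur → does not occur.
Satellite uplink lost [OR]: Power amp inoperative=not, Upper ACU trips=not → no input occurs → does not occur.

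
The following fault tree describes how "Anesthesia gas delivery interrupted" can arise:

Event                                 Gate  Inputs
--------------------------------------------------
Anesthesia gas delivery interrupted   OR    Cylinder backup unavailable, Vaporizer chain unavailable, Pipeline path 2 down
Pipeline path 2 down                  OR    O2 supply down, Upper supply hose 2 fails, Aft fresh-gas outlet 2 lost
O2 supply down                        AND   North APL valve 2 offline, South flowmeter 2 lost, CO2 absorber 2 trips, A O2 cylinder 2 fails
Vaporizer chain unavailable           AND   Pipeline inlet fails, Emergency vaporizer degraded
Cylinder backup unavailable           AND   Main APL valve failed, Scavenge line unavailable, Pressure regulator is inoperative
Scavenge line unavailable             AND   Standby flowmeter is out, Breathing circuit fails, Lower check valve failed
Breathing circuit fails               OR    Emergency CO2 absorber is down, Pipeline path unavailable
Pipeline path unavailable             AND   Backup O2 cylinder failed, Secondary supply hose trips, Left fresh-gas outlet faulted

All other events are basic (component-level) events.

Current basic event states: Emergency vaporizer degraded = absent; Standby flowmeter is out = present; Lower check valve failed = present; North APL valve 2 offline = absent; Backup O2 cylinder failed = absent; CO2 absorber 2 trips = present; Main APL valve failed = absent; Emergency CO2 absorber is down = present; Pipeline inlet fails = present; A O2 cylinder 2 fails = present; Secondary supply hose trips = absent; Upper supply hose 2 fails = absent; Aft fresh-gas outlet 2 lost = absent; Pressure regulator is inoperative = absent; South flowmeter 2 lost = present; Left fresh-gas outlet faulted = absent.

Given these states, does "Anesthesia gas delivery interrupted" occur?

No

Pipeline path unavailable [AND]: Backup O2 cylinder failed=not, Secondary supply hose trips=not, Left fresh-gas outlet faulted=not → not all inputs occur → does not occur.
Breathing circuit fails [OR]: Emergency CO2 absorber is down=occurs, Pipeline path unavailable=not → at least one input occurs → occurs.
Scavenge line unavailable [AND]: Standby flowmeter is out=occurs, Breathing circuit fails=occurs, Lower check valve failed=occurs → all inputs occur → occurs.
Cylinder backup unavailable [AND]: Main APL valve failed=not, Scavenge line unavailable=occurs, Pressure regulator is inoperative=not → not all inputs occur → does not occur.
Vaporizer chain unavailable [AND]: Pipeline inlet fails=occurs, Emergency vaporizer degraded=not → not all inputs occur → does not occur.
O2 supply down [AND]: North APL valve 2 offline=not, South flowmeter 2 lost=occurs, CO2 absorber 2 trips=occurs, A O2 cylinder 2 fails=occurs → not all inputs occur → does not occur.
Pipeline path 2 down [OR]: O2 supply down=not, Upper supply hose 2 fails=not, Aft fresh-gas outlet 2 lost=not → no input occurs → does not occur.
Anesthesia gas delivery interrupted [OR]: Cylinder backup unavailable=not, Vaporizer chain unavailable=not, Pipeline path 2 down=not → no input occurs → does not occur.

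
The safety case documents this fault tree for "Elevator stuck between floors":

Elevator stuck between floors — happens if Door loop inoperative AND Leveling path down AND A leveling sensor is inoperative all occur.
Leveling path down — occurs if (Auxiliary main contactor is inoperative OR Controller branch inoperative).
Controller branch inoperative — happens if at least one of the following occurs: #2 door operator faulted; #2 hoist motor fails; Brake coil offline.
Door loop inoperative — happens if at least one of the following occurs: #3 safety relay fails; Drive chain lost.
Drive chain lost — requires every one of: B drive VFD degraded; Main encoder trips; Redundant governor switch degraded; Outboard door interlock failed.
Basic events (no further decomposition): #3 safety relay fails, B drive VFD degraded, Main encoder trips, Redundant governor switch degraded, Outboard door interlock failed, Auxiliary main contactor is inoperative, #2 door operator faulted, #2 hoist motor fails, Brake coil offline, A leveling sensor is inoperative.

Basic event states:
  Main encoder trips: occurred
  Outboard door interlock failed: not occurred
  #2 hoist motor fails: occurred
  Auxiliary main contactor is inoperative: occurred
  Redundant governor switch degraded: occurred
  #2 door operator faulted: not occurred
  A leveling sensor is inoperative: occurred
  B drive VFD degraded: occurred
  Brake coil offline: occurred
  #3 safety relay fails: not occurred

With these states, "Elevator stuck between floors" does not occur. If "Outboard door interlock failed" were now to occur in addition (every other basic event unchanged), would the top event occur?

Yes

Counterfactual: set "Outboard door interlock failed" to occurred.
Drive chain lost [AND]: B drive VFD degraded=occurs, Main encoder trips=occurs, Redundant governor switch degraded=occurs, Outboard door interlock failed=occurs → all inputs occur → occurs.
Door loop inoperative [OR]: #3 safety relay fails=not, Drive chain lost=occurs → at least one input occurs → occurs.
Controller branch inoperative [OR]: #2 door operator faulted=not, #2 hoist motor fails=occurs, Brake coil offline=occurs → at least one input occurs → occurs.
Leveling path down [OR]: Auxiliary main contactor is inoperative=occurs, Controller branch inoperative=occurs → at least one input occurs → occurs.
Elevator stuck between floors [AND]: Door loop inoperative=occurs, Leveling path down=occurs, A leveling sensor is inoperative=occurs → all inputs occur → occurs.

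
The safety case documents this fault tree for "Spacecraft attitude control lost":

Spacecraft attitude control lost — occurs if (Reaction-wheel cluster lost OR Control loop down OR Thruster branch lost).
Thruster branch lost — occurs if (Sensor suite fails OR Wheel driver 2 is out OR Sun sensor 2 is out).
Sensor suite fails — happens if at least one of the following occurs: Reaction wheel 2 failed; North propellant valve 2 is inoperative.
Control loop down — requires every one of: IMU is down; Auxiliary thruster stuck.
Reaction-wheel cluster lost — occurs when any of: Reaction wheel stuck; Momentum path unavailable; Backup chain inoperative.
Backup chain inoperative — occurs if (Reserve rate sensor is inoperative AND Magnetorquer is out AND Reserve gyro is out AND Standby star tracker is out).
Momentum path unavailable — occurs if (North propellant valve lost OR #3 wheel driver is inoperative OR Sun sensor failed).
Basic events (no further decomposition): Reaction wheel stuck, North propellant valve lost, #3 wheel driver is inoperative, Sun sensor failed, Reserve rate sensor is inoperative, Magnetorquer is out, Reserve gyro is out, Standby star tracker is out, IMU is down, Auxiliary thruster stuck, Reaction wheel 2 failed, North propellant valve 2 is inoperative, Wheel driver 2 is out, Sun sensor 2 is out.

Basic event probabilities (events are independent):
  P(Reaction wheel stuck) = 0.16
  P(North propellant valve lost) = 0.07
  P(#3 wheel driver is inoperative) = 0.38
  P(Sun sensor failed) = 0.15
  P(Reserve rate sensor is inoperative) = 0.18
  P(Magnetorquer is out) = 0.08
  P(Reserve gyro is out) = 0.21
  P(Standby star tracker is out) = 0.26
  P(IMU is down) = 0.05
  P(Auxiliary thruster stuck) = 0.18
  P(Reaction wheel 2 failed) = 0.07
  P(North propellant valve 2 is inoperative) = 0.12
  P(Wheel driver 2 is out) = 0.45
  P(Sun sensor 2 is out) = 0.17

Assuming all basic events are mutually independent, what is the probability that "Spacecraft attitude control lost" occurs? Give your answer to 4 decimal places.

P(Momentum path unavailable) [OR] = 1 − (1−0.07) × (1−0.38) × (1−0.15) = 0.509890
P(Backup chain inoperative) [AND] = 0.18 × 0.08 × 0.21 × 0.26 = 0.000786
P(Reaction-wheel cluster lost) [OR] = 1 − (1−0.16) × (1−0.509890) × (1−0.000786) = 0.588631
P(Control loop down) [AND] = 0.05 × 0.18 = 0.009000
P(Sensor suite fails) [OR] = 1 − (1−0.07) × (1−0.12) = 0.181600
P(Thruster branch lost) [OR] = 1 − (1−0.181600) × (1−0.45) × (1−0.17) = 0.626400
P(Spacecraft attitude control lost) [OR] = 1 − (1−0.588631) × (1−0.009000) × (1−0.626400) = 0.847696
Rounded to 4 decimal places: P(Spacecraft attitude control lost) ≈ 0.8477.

0.8477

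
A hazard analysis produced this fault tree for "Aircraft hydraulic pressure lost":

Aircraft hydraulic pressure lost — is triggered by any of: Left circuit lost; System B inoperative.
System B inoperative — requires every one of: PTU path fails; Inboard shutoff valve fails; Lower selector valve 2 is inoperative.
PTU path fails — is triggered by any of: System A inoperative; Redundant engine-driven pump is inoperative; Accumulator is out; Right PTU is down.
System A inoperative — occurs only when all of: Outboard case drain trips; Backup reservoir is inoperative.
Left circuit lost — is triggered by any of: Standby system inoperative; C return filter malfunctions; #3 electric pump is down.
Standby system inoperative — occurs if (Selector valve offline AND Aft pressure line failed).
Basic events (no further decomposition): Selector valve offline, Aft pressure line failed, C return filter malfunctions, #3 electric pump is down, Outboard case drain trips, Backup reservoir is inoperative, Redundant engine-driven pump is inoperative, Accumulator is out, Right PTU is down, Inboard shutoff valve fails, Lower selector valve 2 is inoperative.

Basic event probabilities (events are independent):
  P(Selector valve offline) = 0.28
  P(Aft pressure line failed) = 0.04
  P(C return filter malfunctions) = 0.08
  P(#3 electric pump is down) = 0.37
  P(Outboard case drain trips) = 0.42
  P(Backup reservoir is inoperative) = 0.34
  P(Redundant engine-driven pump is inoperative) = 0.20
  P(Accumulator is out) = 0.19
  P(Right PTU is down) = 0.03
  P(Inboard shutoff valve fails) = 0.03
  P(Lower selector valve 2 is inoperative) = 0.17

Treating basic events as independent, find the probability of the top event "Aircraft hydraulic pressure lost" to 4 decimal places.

P(Standby system inoperative) [AND] = 0.28 × 0.04 = 0.011200
P(Left circuit lost) [OR] = 1 − (1−0.011200) × (1−0.08) × (1−0.37) = 0.426892
P(System A inoperative) [AND] = 0.42 × 0.34 = 0.142800
P(PTU path fails) [OR] = 1 − (1−0.142800) × (1−0.20) × (1−0.19) × (1−0.03) = 0.461198
P(System B inoperative) [AND] = 0.461198 × 0.03 × 0.17 = 0.002352
P(Aircraft hydraulic pressure lost) [OR] = 1 − (1−0.426892) × (1−0.002352) = 0.428240
Rounded to 4 decimal places: P(Aircraft hydraulic pressure lost) ≈ 0.4282.

0.4282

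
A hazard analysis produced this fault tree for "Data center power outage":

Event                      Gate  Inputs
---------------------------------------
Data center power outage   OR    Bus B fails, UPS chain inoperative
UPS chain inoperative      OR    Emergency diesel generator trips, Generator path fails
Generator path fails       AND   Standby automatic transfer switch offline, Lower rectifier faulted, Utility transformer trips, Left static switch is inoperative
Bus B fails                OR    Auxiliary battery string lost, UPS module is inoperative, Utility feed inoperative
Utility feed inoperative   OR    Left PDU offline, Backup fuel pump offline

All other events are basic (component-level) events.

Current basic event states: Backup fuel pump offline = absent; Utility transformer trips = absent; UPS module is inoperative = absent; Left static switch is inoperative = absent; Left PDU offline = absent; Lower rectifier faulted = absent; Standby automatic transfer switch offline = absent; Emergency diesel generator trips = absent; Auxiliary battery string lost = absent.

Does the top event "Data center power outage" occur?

Utility feed inoperative [OR]: Left PDU offline=not, Backup fuel pump offline=not → no input occurs → does not occur.
Bus B fails [OR]: Auxiliary battery string lost=not, UPS module is inoperative=not, Utility feed inoperative=not → no input occurs → does not occur.
Generator path fails [AND]: Standby automatic transfer switch offline=not, Lower rectifier faulted=not, Utility transformer trips=not, Left static switch is inoperative=not → not all inputs occur → does not occur.
UPS chain inoperative [OR]: Emergency diesel generator trips=not, Generator path fails=not → no input occurs → does not occur.
Data center power outage [OR]: Bus B fails=not, UPS chain inoperative=not → no input occurs → does not occur.

No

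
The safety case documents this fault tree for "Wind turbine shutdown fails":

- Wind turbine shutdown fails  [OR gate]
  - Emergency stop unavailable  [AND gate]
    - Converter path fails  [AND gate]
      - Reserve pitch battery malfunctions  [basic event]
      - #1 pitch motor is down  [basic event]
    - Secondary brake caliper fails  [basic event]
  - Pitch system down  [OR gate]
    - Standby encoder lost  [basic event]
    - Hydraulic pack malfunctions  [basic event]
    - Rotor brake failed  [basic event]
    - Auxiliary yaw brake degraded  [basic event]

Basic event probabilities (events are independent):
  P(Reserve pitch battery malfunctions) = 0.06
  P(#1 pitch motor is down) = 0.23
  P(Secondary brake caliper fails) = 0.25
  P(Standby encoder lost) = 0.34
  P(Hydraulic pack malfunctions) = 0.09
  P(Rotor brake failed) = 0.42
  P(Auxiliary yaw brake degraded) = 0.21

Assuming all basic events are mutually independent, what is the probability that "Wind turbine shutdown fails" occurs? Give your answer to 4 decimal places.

P(Converter path fails) [AND] = 0.06 × 0.23 = 0.013800
P(Emergency stop unavailable) [AND] = 0.013800 × 0.25 = 0.003450
P(Pitch system down) [OR] = 1 − (1−0.34) × (1−0.09) × (1−0.42) × (1−0.21) = 0.724805
P(Wind turbine shutdown fails) [OR] = 1 − (1−0.003450) × (1−0.724805) = 0.725754
Rounded to 4 decimal places: P(Wind turbine shutdown fails) ≈ 0.7258.

0.7258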